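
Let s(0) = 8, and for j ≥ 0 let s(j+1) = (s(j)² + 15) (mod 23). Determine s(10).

We have s(0) = 8, s(1) = 10, s(2) = 0, s(3) = 15, s(4) = 10.
Since s(4) = s(1) = 10, the sequence is eventually periodic: after a pre-period of length 1 it cycles with period 3.
For j ≥ 1, s(j) depends only on (j - 1) mod 3. (10 - 1) mod 3 = 0, so s(10) = s(1) = 10.

10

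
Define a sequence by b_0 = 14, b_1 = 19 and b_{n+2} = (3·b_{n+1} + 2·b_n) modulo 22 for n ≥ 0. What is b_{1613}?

b_0 = 14,  b_1 = 19,  b_2 = 19,  b_3 = 7,  b_4 = 15,  b_5 = 15,  b_6 = 9,  b_7 = 13,  b_8 = 13,  b_9 = 21,  b_{10} = 1,  b_{11} = 1,  b_{12} = 5,  b_{13} = 17,  b_{14} = 17,  b_{15} = 19,  b_{16} = 3,  b_{17} = 3,  b_{18} = 15,  b_{19} = 7,  b_{20} = 7,  b_{21} = 13,  b_{22} = 9,  b_{23} = 9,  b_{24} = 1,  b_{25} = 21,  b_{26} = 21,  b_{27} = 17,  b_{28} = 5,  b_{29} = 5,  b_{30} = 3,  b_{31} = 19,  b_{32} = 19.
Since (b_{31}, b_{32}) = (b_1, b_2) = (19, 19) (two consecutive terms determine the rest), the sequence is eventually periodic: after a pre-period of length 1 it cycles with period 30.
For n ≥ 1, b_n depends only on (n - 1) mod 30. (1613 - 1) mod 30 = 22, so b_{1613} = b_{23} = 9.

9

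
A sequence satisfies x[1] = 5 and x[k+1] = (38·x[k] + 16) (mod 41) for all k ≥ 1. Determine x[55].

36

x[1] = 5,  x[2] = 1,  x[3] = 13,  x[4] = 18,  x[5] = 3,  x[6] = 7,  x[7] = 36,  x[8] = 31,  x[9] = 5.
The sequence repeats with period 8.
(55 - 1) mod 8 = 6, so x[55] = x[7] = 36.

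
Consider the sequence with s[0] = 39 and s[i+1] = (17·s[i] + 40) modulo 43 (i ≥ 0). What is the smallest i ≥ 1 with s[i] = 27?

We have s[0] = 39; s[1] = 15; s[2] = 37; s[3] = 24; s[4] = 18; s[5] = 2; s[6] = 31; s[7] = 8; s[8] = 4; s[9] = 22; s[10] = 27; s[11] = 26; s[12] = 9; s[13] = 21; s[14] = 10; s[15] = 38; s[16] = 41; s[17] = 6; s[18] = 13; s[19] = 3; s[20] = 5; s[21] = 39.
Since s[21] = s[0] = 39, the sequence is periodic with period 21.
The value 27 first appears (with i ≥ 1) at s[10].

10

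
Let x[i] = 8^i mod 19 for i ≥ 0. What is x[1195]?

Computing terms: x[0] = 1, x[1] = 8, x[2] = 7, x[3] = 18, x[4] = 11, x[5] = 12, x[6] = 1.
Since x[6] = x[0] = 1, the sequence is periodic with period 6.
So x[1195] = x[0 + ((1195-0) mod 6)] = x[1] = 8.

8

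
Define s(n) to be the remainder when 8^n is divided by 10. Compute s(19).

We have s(0) = 1; s(1) = 8; s(2) = 4; s(3) = 2; s(4) = 6; s(5) = 8.
Since s(5) = s(1) = 8, the sequence is eventually periodic: after a pre-period of length 1 it cycles with period 4.
For n ≥ 1, s(n) depends only on (n - 1) mod 4. (19 - 1) mod 4 = 2, so s(19) = s(3) = 2.

2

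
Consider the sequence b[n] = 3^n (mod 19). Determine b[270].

We have b[1] = 3, b[2] = 9, b[3] = 8, b[4] = 5, b[5] = 15, b[6] = 7, b[7] = 2, b[8] = 6, b[9] = 18, b[10] = 16, b[11] = 10, b[12] = 11, b[13] = 14, b[14] = 4, b[15] = 12, b[16] = 17, b[17] = 13, b[18] = 1, b[19] = 3.
Since b[19] = b[1] = 3, the sequence is periodic with period 18.
So b[270] = b[1 + ((270-1) mod 18)] = b[18] = 1.

1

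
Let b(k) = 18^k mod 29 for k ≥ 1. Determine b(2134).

9

Computing terms: b(1) = 18, b(2) = 5, b(3) = 3, b(4) = 25, b(5) = 15, b(6) = 9, b(7) = 17, b(8) = 16, b(9) = 27, b(10) = 22, b(11) = 19, b(12) = 23, b(13) = 8, b(14) = 28, b(15) = 11, b(16) = 24, b(17) = 26, b(18) = 4, b(19) = 14, b(20) = 20, b(21) = 12, b(22) = 13, b(23) = 2, b(24) = 7, b(25) = 10, b(26) = 6, b(27) = 21, b(28) = 1, b(29) = 18.
Since b(29) = b(1) = 18, the sequence is periodic with period 28.
So b(2134) = b(1 + ((2134-1) mod 28)) = b(6) = 9.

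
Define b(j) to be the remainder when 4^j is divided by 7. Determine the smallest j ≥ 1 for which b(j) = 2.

Listing terms: b(0) = 1,  b(1) = 4,  b(2) = 2,  b(3) = 1.
The sequence repeats with period 3.
The value 2 first appears (with j ≥ 1) at b(2).

2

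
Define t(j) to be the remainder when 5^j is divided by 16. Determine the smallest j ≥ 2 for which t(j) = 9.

2

Computing terms: t(1) = 5,  t(2) = 9,  t(3) = 13,  t(4) = 1,  t(5) = 5.
Since t(5) = t(1) = 5, the sequence is periodic with period 4.
The value 9 first appears (with j ≥ 2) at t(2).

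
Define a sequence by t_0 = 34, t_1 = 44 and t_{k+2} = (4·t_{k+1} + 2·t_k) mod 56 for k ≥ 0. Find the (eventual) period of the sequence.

We have t_0 = 34, t_1 = 44, t_2 = 20, t_3 = 0, t_4 = 40, t_5 = 48, t_6 = 48, t_7 = 8, t_8 = 16, t_9 = 24, t_{10} = 16, t_{11} = 0, t_{12} = 32, t_{13} = 16, t_{14} = 16, t_{15} = 40, t_{16} = 24, t_{17} = 8, t_{18} = 24, t_{19} = 0, t_{20} = 48, t_{21} = 24, t_{22} = 24, t_{23} = 32, t_{24} = 8, t_{25} = 40, t_{26} = 8, t_{27} = 0, t_{28} = 16, t_{29} = 8, t_{30} = 8, t_{31} = 48, t_{32} = 40, t_{33} = 32, t_{34} = 40, t_{35} = 0, t_{36} = 24, t_{37} = 40, t_{38} = 40, t_{39} = 16, t_{40} = 32, t_{41} = 48, t_{42} = 32, t_{43} = 0, t_{44} = 8, t_{45} = 32, t_{46} = 32, t_{47} = 24, t_{48} = 48, t_{49} = 16, t_{50} = 48, t_{51} = 0, t_{52} = 40.
Since (t_{51}, t_{52}) = (t_3, t_4) = (0, 40) (two consecutive terms determine the rest), the sequence is eventually periodic: after a pre-period of length 3 it cycles with period 48.

48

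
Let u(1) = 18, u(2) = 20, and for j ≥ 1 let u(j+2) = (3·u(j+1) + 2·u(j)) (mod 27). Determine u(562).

We have u(1) = 18; u(2) = 20; u(3) = 15; u(4) = 4; u(5) = 15; u(6) = 26; u(7) = 0; u(8) = 25; u(9) = 21; u(10) = 5; u(11) = 3; u(12) = 19; u(13) = 9; u(14) = 11; u(15) = 24; u(16) = 13; u(17) = 6; u(18) = 17; u(19) = 9; u(20) = 7; u(21) = 12; u(22) = 23; u(23) = 12; u(24) = 1; u(25) = 0; u(26) = 2; u(27) = 6; u(28) = 22; u(29) = 24; u(30) = 8; u(31) = 18; u(32) = 16; u(33) = 3; u(34) = 14; u(35) = 21; u(36) = 10; u(37) = 18; u(38) = 20.
Since (u(37), u(38)) = (u(1), u(2)) = (18, 20) (two consecutive terms determine the rest), the sequence is periodic with period 36.
(562 - 1) mod 36 = 21, so u(562) = u(22) = 23.

23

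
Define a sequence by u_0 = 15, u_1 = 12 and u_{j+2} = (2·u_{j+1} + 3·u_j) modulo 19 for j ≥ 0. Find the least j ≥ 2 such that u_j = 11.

We have u_0 = 15; u_1 = 12; u_2 = 12; u_3 = 3; u_4 = 4; u_5 = 17; u_6 = 8; u_7 = 10; u_8 = 6; u_9 = 4; u_{10} = 7; u_{11} = 7; u_{12} = 16; u_{13} = 15; u_{14} = 2; u_{15} = 11; u_{16} = 9; u_{17} = 13; u_{18} = 15; u_{19} = 12.
The sequence repeats with period 18.
The value 11 first appears (with j ≥ 2) at u_{15}.

15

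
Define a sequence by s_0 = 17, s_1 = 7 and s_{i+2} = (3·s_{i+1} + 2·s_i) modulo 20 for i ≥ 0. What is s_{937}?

7

We have s_0 = 17; s_1 = 7; s_2 = 15; s_3 = 19; s_4 = 7; s_5 = 19; s_6 = 11; s_7 = 11; s_8 = 15; s_9 = 7; s_{10} = 11; s_{11} = 7; s_{12} = 3; s_{13} = 3; s_{14} = 15; s_{15} = 11; s_{16} = 3; s_{17} = 11; s_{18} = 19; s_{19} = 19; s_{20} = 15; s_{21} = 3; s_{22} = 19; s_{23} = 3; s_{24} = 7; s_{25} = 7; s_{26} = 15.
Since (s_{25}, s_{26}) = (s_1, s_2) = (7, 15) (two consecutive terms determine the rest), the sequence is eventually periodic: after a pre-period of length 1 it cycles with period 24.
For i ≥ 1, s_i depends only on (i - 1) mod 24. (937 - 1) mod 24 = 0, so s_{937} = s_1 = 7.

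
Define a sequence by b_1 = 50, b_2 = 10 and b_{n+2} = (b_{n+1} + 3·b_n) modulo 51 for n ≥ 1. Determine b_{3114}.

Computing terms: b_1 = 50; b_2 = 10; b_3 = 7; b_4 = 37; b_5 = 7; b_6 = 16; b_7 = 37; b_8 = 34; b_9 = 43; b_{10} = 43; b_{11} = 19; b_{12} = 46; b_{13} = 1; b_{14} = 37; b_{15} = 40; b_{16} = 49; b_{17} = 16; b_{18} = 10; b_{19} = 7.
Since (b_{18}, b_{19}) = (b_2, b_3) = (10, 7) (two consecutive terms determine the rest), the sequence is eventually periodic: after a pre-period of length 1 it cycles with period 16.
For n ≥ 2, b_n depends only on (n - 2) mod 16. (3114 - 2) mod 16 = 8, so b_{3114} = b_{10} = 43.

43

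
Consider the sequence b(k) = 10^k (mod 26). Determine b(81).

12

b(1) = 10; b(2) = 22; b(3) = 12; b(4) = 16; b(5) = 4; b(6) = 14; b(7) = 10.
Since b(7) = b(1) = 10, the sequence is periodic with period 6.
So b(81) = b(1 + ((81-1) mod 6)) = b(3) = 12.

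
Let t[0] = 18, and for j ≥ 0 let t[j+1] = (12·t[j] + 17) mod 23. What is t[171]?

5

Listing terms: t[0] = 18; t[1] = 3; t[2] = 7; t[3] = 9; t[4] = 10; t[5] = 22; t[6] = 5; t[7] = 8; t[8] = 21; t[9] = 16; t[10] = 2; t[11] = 18.
The sequence repeats with period 11.
So t[171] = t[0 + ((171-0) mod 11)] = t[6] = 5.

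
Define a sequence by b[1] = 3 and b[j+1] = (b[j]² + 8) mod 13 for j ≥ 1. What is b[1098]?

Listing terms: b[1] = 3, b[2] = 4, b[3] = 11, b[4] = 12, b[5] = 9, b[6] = 11.
Since b[6] = b[3] = 11, the sequence is eventually periodic: after a pre-period of length 2 it cycles with period 3.
For j ≥ 3, b[j] depends only on (j - 3) mod 3. (1098 - 3) mod 3 = 0, so b[1098] = b[3] = 11.

11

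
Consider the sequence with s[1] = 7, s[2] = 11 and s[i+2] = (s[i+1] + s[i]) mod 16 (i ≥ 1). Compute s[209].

s[1] = 7,  s[2] = 11,  s[3] = 2,  s[4] = 13,  s[5] = 15,  s[6] = 12,  s[7] = 11,  s[8] = 7,  s[9] = 2,  s[10] = 9,  s[11] = 11,  s[12] = 4,  s[13] = 15,  s[14] = 3,  s[15] = 2,  s[16] = 5,  s[17] = 7,  s[18] = 12,  s[19] = 3,  s[20] = 15,  s[21] = 2,  s[22] = 1,  s[23] = 3,  s[24] = 4,  s[25] = 7,  s[26] = 11.
The sequence repeats with period 24.
(209 - 1) mod 24 = 16, so s[209] = s[17] = 7.

7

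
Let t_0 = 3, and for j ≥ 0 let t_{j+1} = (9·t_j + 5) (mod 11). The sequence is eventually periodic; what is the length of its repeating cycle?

Listing terms: t_0 = 3,  t_1 = 10,  t_2 = 7,  t_3 = 2,  t_4 = 1,  t_5 = 3.
The sequence repeats with period 5.

5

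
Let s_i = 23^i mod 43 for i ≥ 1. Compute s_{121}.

Computing terms: s_1 = 23,  s_2 = 13,  s_3 = 41,  s_4 = 40,  s_5 = 17,  s_6 = 4,  s_7 = 6,  s_8 = 9,  s_9 = 35,  s_{10} = 31,  s_{11} = 25,  s_{12} = 16,  s_{13} = 24,  s_{14} = 36,  s_{15} = 11,  s_{16} = 38,  s_{17} = 14,  s_{18} = 21,  s_{19} = 10,  s_{20} = 15,  s_{21} = 1,  s_{22} = 23.
Since s_{22} = s_1 = 23, the sequence is periodic with period 21.
(121 - 1) mod 21 = 15, so s_{121} = s_{16} = 38.

38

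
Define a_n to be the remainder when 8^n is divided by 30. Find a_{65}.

8

Computing terms: a_0 = 1,  a_1 = 8,  a_2 = 4,  a_3 = 2,  a_4 = 16,  a_5 = 8.
Since a_5 = a_1 = 8, the sequence is eventually periodic: after a pre-period of length 1 it cycles with period 4.
For n ≥ 1, a_n depends only on (n - 1) mod 4. (65 - 1) mod 4 = 0, so a_{65} = a_1 = 8.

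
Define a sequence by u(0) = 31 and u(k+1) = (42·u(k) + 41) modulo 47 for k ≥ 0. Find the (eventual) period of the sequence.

Computing terms: u(0) = 31, u(1) = 27, u(2) = 0, u(3) = 41, u(4) = 24, u(5) = 15, u(6) = 13, u(7) = 23, u(8) = 20, u(9) = 35, u(10) = 7, u(11) = 6, u(12) = 11, u(13) = 33, u(14) = 17, u(15) = 3, u(16) = 26, u(17) = 5, u(18) = 16, u(19) = 8, u(20) = 1, u(21) = 36, u(22) = 2, u(23) = 31.
Since u(23) = u(0) = 31, the sequence is periodic with period 23.

23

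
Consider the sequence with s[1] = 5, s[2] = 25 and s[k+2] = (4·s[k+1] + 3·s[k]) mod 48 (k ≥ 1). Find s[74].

25

We have s[1] = 5, s[2] = 25, s[3] = 19, s[4] = 7, s[5] = 37, s[6] = 25, s[7] = 19.
Since (s[6], s[7]) = (s[2], s[3]) = (25, 19) (two consecutive terms determine the rest), the sequence is eventually periodic: after a pre-period of length 1 it cycles with period 4.
For k ≥ 2, s[k] depends only on (k - 2) mod 4. (74 - 2) mod 4 = 0, so s[74] = s[2] = 25.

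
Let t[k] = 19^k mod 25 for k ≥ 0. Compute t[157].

We have t[0] = 1,  t[1] = 19,  t[2] = 11,  t[3] = 9,  t[4] = 21,  t[5] = 24,  t[6] = 6,  t[7] = 14,  t[8] = 16,  t[9] = 4,  t[10] = 1.
Since t[10] = t[0] = 1, the sequence is periodic with period 10.
So t[157] = t[0 + ((157-0) mod 10)] = t[7] = 14.

14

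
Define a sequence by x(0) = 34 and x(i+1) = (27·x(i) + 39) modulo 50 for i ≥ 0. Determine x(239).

35

Computing terms: x(0) = 34; x(1) = 7; x(2) = 28; x(3) = 45; x(4) = 4; x(5) = 47; x(6) = 8; x(7) = 5; x(8) = 24; x(9) = 37; x(10) = 38; x(11) = 15; x(12) = 44; x(13) = 27; x(14) = 18; x(15) = 25; x(16) = 14; x(17) = 17; x(18) = 48; x(19) = 35; x(20) = 34.
The sequence repeats with period 20.
So x(239) = x(0 + ((239-0) mod 20)) = x(19) = 35.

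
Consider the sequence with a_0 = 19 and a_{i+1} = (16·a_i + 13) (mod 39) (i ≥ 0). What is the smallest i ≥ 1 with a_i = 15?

2

We have a_0 = 19; a_1 = 5; a_2 = 15; a_3 = 19.
Since a_3 = a_0 = 19, the sequence is periodic with period 3.
The value 15 first appears (with i ≥ 1) at a_2.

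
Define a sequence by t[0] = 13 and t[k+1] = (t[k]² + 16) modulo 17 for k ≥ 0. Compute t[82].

14

Listing terms: t[0] = 13,  t[1] = 15,  t[2] = 3,  t[3] = 8,  t[4] = 12,  t[5] = 7,  t[6] = 14,  t[7] = 8.
Since t[7] = t[3] = 8, the sequence is eventually periodic: after a pre-period of length 3 it cycles with period 4.
For k ≥ 3, t[k] depends only on (k - 3) mod 4. (82 - 3) mod 4 = 3, so t[82] = t[6] = 14.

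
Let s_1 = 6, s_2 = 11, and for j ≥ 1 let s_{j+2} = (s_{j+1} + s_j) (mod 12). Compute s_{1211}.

Computing terms: s_1 = 6, s_2 = 11, s_3 = 5, s_4 = 4, s_5 = 9, s_6 = 1, s_7 = 10, s_8 = 11, s_9 = 9, s_{10} = 8, s_{11} = 5, s_{12} = 1, s_{13} = 6, s_{14} = 7, s_{15} = 1, s_{16} = 8, s_{17} = 9, s_{18} = 5, s_{19} = 2, s_{20} = 7, s_{21} = 9, s_{22} = 4, s_{23} = 1, s_{24} = 5, s_{25} = 6, s_{26} = 11.
Since (s_{25}, s_{26}) = (s_1, s_2) = (6, 11) (two consecutive terms determine the rest), the sequence is periodic with period 24.
So s_{1211} = s_{1 + ((1211-1) mod 24)} = s_{11} = 5.

5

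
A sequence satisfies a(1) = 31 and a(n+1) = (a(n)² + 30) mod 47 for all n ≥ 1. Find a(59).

4

a(1) = 31,  a(2) = 4,  a(3) = 46,  a(4) = 31.
The sequence repeats with period 3.
(59 - 1) mod 3 = 1, so a(59) = a(2) = 4.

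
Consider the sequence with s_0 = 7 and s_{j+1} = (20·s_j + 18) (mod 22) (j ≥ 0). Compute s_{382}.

s_0 = 7,  s_1 = 4,  s_2 = 10,  s_3 = 20,  s_4 = 0,  s_5 = 18,  s_6 = 4.
Since s_6 = s_1 = 4, the sequence is eventually periodic: after a pre-period of length 1 it cycles with period 5.
For j ≥ 1, s_j depends only on (j - 1) mod 5. (382 - 1) mod 5 = 1, so s_{382} = s_2 = 10.

10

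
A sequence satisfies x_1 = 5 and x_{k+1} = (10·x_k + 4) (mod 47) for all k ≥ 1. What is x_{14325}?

42

x_1 = 5, x_2 = 7, x_3 = 27, x_4 = 39, x_5 = 18, x_6 = 43, x_7 = 11, x_8 = 20, x_9 = 16, x_{10} = 23, x_{11} = 46, x_{12} = 41, x_{13} = 38, x_{14} = 8, x_{15} = 37, x_{16} = 45, x_{17} = 31, x_{18} = 32, x_{19} = 42, x_{20} = 1, x_{21} = 14, x_{22} = 3, x_{23} = 34, x_{24} = 15, x_{25} = 13, x_{26} = 40, x_{27} = 28, x_{28} = 2, x_{29} = 24, x_{30} = 9, x_{31} = 0, x_{32} = 4, x_{33} = 44, x_{34} = 21, x_{35} = 26, x_{36} = 29, x_{37} = 12, x_{38} = 30, x_{39} = 22, x_{40} = 36, x_{41} = 35, x_{42} = 25, x_{43} = 19, x_{44} = 6, x_{45} = 17, x_{46} = 33, x_{47} = 5.
The sequence repeats with period 46.
So x_{14325} = x_{1 + ((14325-1) mod 46)} = x_{19} = 42.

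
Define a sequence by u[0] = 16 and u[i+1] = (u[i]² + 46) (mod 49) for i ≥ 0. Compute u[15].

u[0] = 16; u[1] = 8; u[2] = 12; u[3] = 43; u[4] = 33; u[5] = 8.
Since u[5] = u[1] = 8, the sequence is eventually periodic: after a pre-period of length 1 it cycles with period 4.
For i ≥ 1, u[i] depends only on (i - 1) mod 4. (15 - 1) mod 4 = 2, so u[15] = u[3] = 43.

43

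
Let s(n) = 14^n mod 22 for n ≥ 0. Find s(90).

12

s(0) = 1,  s(1) = 14,  s(2) = 20,  s(3) = 16,  s(4) = 4,  s(5) = 12,  s(6) = 14.
Since s(6) = s(1) = 14, the sequence is eventually periodic: after a pre-period of length 1 it cycles with period 5.
For n ≥ 1, s(n) depends only on (n - 1) mod 5. (90 - 1) mod 5 = 4, so s(90) = s(5) = 12.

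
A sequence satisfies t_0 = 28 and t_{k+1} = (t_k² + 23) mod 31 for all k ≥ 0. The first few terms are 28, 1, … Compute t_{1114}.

30

We have t_0 = 28, t_1 = 1, t_2 = 24, t_3 = 10, t_4 = 30, t_5 = 24.
Since t_5 = t_2 = 24, the sequence is eventually periodic: after a pre-period of length 2 it cycles with period 3.
For k ≥ 2, t_k depends only on (k - 2) mod 3. (1114 - 2) mod 3 = 2, so t_{1114} = t_4 = 30.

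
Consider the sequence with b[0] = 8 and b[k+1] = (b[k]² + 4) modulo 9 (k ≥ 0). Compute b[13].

5

b[0] = 8; b[1] = 5; b[2] = 2; b[3] = 8.
The sequence repeats with period 3.
So b[13] = b[0 + ((13-0) mod 3)] = b[1] = 5.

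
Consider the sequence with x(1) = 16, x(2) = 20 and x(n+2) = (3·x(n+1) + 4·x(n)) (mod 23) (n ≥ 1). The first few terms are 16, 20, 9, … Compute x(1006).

x(1) = 16, x(2) = 20, x(3) = 9, x(4) = 15, x(5) = 12, x(6) = 4, x(7) = 14, x(8) = 12, x(9) = 0, x(10) = 2, x(11) = 6, x(12) = 3, x(13) = 10, x(14) = 19, x(15) = 5, x(16) = 22, x(17) = 17, x(18) = 1, x(19) = 2, x(20) = 10, x(21) = 15, x(22) = 16, x(23) = 16, x(24) = 20.
The sequence repeats with period 22.
So x(1006) = x(1 + ((1006-1) mod 22)) = x(16) = 22.

22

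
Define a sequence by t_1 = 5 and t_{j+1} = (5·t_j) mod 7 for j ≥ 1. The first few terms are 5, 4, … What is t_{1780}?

Computing terms: t_1 = 5,  t_2 = 4,  t_3 = 6,  t_4 = 2,  t_5 = 3,  t_6 = 1,  t_7 = 5.
The sequence repeats with period 6.
(1780 - 1) mod 6 = 3, so t_{1780} = t_4 = 2.

2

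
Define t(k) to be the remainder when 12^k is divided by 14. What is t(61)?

Computing terms: t(1) = 12; t(2) = 4; t(3) = 6; t(4) = 2; t(5) = 10; t(6) = 8; t(7) = 12.
The sequence repeats with period 6.
(61 - 1) mod 6 = 0, so t(61) = t(1) = 12.

12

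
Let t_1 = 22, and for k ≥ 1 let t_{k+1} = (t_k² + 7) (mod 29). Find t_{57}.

Listing terms: t_1 = 22,  t_2 = 27,  t_3 = 11,  t_4 = 12,  t_5 = 6,  t_6 = 14,  t_7 = 0,  t_8 = 7,  t_9 = 27.
Since t_9 = t_2 = 27, the sequence is eventually periodic: after a pre-period of length 1 it cycles with period 7.
For k ≥ 2, t_k depends only on (k - 2) mod 7. (57 - 2) mod 7 = 6, so t_{57} = t_8 = 7.

7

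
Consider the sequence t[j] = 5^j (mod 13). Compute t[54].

12

Computing terms: t[0] = 1; t[1] = 5; t[2] = 12; t[3] = 8; t[4] = 1.
Since t[4] = t[0] = 1, the sequence is periodic with period 4.
(54 - 0) mod 4 = 2, so t[54] = t[2] = 12.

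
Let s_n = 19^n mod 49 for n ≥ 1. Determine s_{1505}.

Computing terms: s_1 = 19, s_2 = 18, s_3 = 48, s_4 = 30, s_5 = 31, s_6 = 1, s_7 = 19.
The sequence repeats with period 6.
So s_{1505} = s_{1 + ((1505-1) mod 6)} = s_5 = 31.

31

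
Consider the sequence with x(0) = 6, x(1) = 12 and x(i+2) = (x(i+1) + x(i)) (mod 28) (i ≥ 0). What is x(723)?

Listing terms: x(0) = 6; x(1) = 12; x(2) = 18; x(3) = 2; x(4) = 20; x(5) = 22; x(6) = 14; x(7) = 8; x(8) = 22; x(9) = 2; x(10) = 24; x(11) = 26; x(12) = 22; x(13) = 20; x(14) = 14; x(15) = 6; x(16) = 20; x(17) = 26; x(18) = 18; x(19) = 16; x(20) = 6; x(21) = 22; x(22) = 0; x(23) = 22; x(24) = 22; x(25) = 16; x(26) = 10; x(27) = 26; x(28) = 8; x(29) = 6; x(30) = 14; x(31) = 20; x(32) = 6; x(33) = 26; x(34) = 4; x(35) = 2; x(36) = 6; x(37) = 8; x(38) = 14; x(39) = 22; x(40) = 8; x(41) = 2; x(42) = 10; x(43) = 12; x(44) = 22; x(45) = 6; x(46) = 0; x(47) = 6; x(48) = 6; x(49) = 12.
The sequence repeats with period 48.
So x(723) = x(0 + ((723-0) mod 48)) = x(3) = 2.

2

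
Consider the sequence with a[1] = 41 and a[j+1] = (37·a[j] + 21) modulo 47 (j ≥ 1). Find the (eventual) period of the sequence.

23

Listing terms: a[1] = 41,  a[2] = 34,  a[3] = 10,  a[4] = 15,  a[5] = 12,  a[6] = 42,  a[7] = 24,  a[8] = 16,  a[9] = 2,  a[10] = 1,  a[11] = 11,  a[12] = 5,  a[13] = 18,  a[14] = 29,  a[15] = 13,  a[16] = 32,  a[17] = 30,  a[18] = 3,  a[19] = 38,  a[20] = 17,  a[21] = 39,  a[22] = 7,  a[23] = 45,  a[24] = 41.
The sequence repeats with period 23.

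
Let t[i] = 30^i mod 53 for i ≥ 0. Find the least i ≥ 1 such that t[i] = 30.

1

Computing terms: t[0] = 1; t[1] = 30; t[2] = 52; t[3] = 23; t[4] = 1.
The sequence repeats with period 4.
The value 30 first appears (with i ≥ 1) at t[1].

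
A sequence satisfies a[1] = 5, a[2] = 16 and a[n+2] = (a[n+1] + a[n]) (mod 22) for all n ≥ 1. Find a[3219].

We have a[1] = 5, a[2] = 16, a[3] = 21, a[4] = 15, a[5] = 14, a[6] = 7, a[7] = 21, a[8] = 6, a[9] = 5, a[10] = 11, a[11] = 16, a[12] = 5, a[13] = 21, a[14] = 4, a[15] = 3, a[16] = 7, a[17] = 10, a[18] = 17, a[19] = 5, a[20] = 0, a[21] = 5, a[22] = 5, a[23] = 10, a[24] = 15, a[25] = 3, a[26] = 18, a[27] = 21, a[28] = 17, a[29] = 16, a[30] = 11, a[31] = 5, a[32] = 16.
The sequence repeats with period 30.
(3219 - 1) mod 30 = 8, so a[3219] = a[9] = 5.

5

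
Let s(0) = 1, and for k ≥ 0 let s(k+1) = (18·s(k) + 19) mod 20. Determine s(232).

1

Listing terms: s(0) = 1; s(1) = 17; s(2) = 5; s(3) = 9; s(4) = 1.
The sequence repeats with period 4.
(232 - 0) mod 4 = 0, so s(232) = s(0) = 1.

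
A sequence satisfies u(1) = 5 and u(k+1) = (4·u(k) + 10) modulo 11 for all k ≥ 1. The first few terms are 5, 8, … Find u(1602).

8

Listing terms: u(1) = 5; u(2) = 8; u(3) = 9; u(4) = 2; u(5) = 7; u(6) = 5.
The sequence repeats with period 5.
So u(1602) = u(1 + ((1602-1) mod 5)) = u(2) = 8.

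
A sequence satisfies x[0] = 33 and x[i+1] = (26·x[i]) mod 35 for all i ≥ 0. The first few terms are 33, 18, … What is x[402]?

33

We have x[0] = 33, x[1] = 18, x[2] = 13, x[3] = 23, x[4] = 3, x[5] = 8, x[6] = 33.
Since x[6] = x[0] = 33, the sequence is periodic with period 6.
(402 - 0) mod 6 = 0, so x[402] = x[0] = 33.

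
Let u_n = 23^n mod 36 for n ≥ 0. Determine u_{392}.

Listing terms: u_0 = 1,  u_1 = 23,  u_2 = 25,  u_3 = 35,  u_4 = 13,  u_5 = 11,  u_6 = 1.
Since u_6 = u_0 = 1, the sequence is periodic with period 6.
So u_{392} = u_{0 + ((392-0) mod 6)} = u_2 = 25.

25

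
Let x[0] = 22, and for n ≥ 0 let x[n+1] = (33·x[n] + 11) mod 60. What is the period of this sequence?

4

Listing terms: x[0] = 22; x[1] = 17; x[2] = 32; x[3] = 47; x[4] = 2; x[5] = 17.
Since x[5] = x[1] = 17, the sequence is eventually periodic: after a pre-period of length 1 it cycles with period 4.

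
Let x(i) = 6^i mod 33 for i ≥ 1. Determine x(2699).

Listing terms: x(1) = 6; x(2) = 3; x(3) = 18; x(4) = 9; x(5) = 21; x(6) = 27; x(7) = 30; x(8) = 15; x(9) = 24; x(10) = 12; x(11) = 6.
Since x(11) = x(1) = 6, the sequence is periodic with period 10.
(2699 - 1) mod 10 = 8, so x(2699) = x(9) = 24.

24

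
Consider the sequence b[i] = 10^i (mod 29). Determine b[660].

Listing terms: b[0] = 1, b[1] = 10, b[2] = 13, b[3] = 14, b[4] = 24, b[5] = 8, b[6] = 22, b[7] = 17, b[8] = 25, b[9] = 18, b[10] = 6, b[11] = 2, b[12] = 20, b[13] = 26, b[14] = 28, b[15] = 19, b[16] = 16, b[17] = 15, b[18] = 5, b[19] = 21, b[20] = 7, b[21] = 12, b[22] = 4, b[23] = 11, b[24] = 23, b[25] = 27, b[26] = 9, b[27] = 3, b[28] = 1.
The sequence repeats with period 28.
(660 - 0) mod 28 = 16, so b[660] = b[16] = 16.

16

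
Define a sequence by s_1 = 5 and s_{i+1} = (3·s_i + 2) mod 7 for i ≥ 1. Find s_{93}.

s_1 = 5,  s_2 = 3,  s_3 = 4,  s_4 = 0,  s_5 = 2,  s_6 = 1,  s_7 = 5.
Since s_7 = s_1 = 5, the sequence is periodic with period 6.
So s_{93} = s_{1 + ((93-1) mod 6)} = s_3 = 4.

4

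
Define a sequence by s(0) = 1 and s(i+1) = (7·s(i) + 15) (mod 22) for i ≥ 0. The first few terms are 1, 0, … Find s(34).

19

We have s(0) = 1, s(1) = 0, s(2) = 15, s(3) = 10, s(4) = 19, s(5) = 16, s(6) = 17, s(7) = 2, s(8) = 7, s(9) = 20, s(10) = 1.
Since s(10) = s(0) = 1, the sequence is periodic with period 10.
So s(34) = s(0 + ((34-0) mod 10)) = s(4) = 19.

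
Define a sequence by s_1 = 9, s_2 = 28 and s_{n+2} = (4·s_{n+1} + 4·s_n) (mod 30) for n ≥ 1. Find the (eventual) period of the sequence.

Computing terms: s_1 = 9,  s_2 = 28,  s_3 = 28,  s_4 = 14,  s_5 = 18,  s_6 = 8,  s_7 = 14,  s_8 = 28,  s_9 = 18,  s_{10} = 4,  s_{11} = 28,  s_{12} = 8,  s_{13} = 24,  s_{14} = 8,  s_{15} = 8,  s_{16} = 4,  s_{17} = 18,  s_{18} = 28,  s_{19} = 4,  s_{20} = 8,  s_{21} = 18,  s_{22} = 14,  s_{23} = 8,  s_{24} = 28,  s_{25} = 24,  s_{26} = 28,  s_{27} = 28.
Since (s_{26}, s_{27}) = (s_2, s_3) = (28, 28) (two consecutive terms determine the rest), the sequence is eventually periodic: after a pre-period of length 1 it cycles with period 24.

24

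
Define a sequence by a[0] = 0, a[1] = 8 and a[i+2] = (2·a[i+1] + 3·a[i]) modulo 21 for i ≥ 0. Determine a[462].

7

a[0] = 0, a[1] = 8, a[2] = 16, a[3] = 14, a[4] = 13, a[5] = 5, a[6] = 7, a[7] = 8, a[8] = 16.
Since (a[7], a[8]) = (a[1], a[2]) = (8, 16) (two consecutive terms determine the rest), the sequence is eventually periodic: after a pre-period of length 1 it cycles with period 6.
For i ≥ 1, a[i] depends only on (i - 1) mod 6. (462 - 1) mod 6 = 5, so a[462] = a[6] = 7.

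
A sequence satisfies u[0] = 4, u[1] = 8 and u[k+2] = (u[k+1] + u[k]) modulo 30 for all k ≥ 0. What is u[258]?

0

u[0] = 4; u[1] = 8; u[2] = 12; u[3] = 20; u[4] = 2; u[5] = 22; u[6] = 24; u[7] = 16; u[8] = 10; u[9] = 26; u[10] = 6; u[11] = 2; u[12] = 8; u[13] = 10; u[14] = 18; u[15] = 28; u[16] = 16; u[17] = 14; u[18] = 0; u[19] = 14; u[20] = 14; u[21] = 28; u[22] = 12; u[23] = 10; u[24] = 22; u[25] = 2; u[26] = 24; u[27] = 26; u[28] = 20; u[29] = 16; u[30] = 6; u[31] = 22; u[32] = 28; u[33] = 20; u[34] = 18; u[35] = 8; u[36] = 26; u[37] = 4; u[38] = 0; u[39] = 4; u[40] = 4; u[41] = 8.
Since (u[40], u[41]) = (u[0], u[1]) = (4, 8) (two consecutive terms determine the rest), the sequence is periodic with period 40.
(258 - 0) mod 40 = 18, so u[258] = u[18] = 0.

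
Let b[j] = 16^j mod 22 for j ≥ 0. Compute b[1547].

14

We have b[0] = 1, b[1] = 16, b[2] = 14, b[3] = 4, b[4] = 20, b[5] = 12, b[6] = 16.
Since b[6] = b[1] = 16, the sequence is eventually periodic: after a pre-period of length 1 it cycles with period 5.
For j ≥ 1, b[j] depends only on (j - 1) mod 5. (1547 - 1) mod 5 = 1, so b[1547] = b[2] = 14.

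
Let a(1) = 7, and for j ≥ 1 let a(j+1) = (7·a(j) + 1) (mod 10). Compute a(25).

We have a(1) = 7; a(2) = 0; a(3) = 1; a(4) = 8; a(5) = 7.
Since a(5) = a(1) = 7, the sequence is periodic with period 4.
(25 - 1) mod 4 = 0, so a(25) = a(1) = 7.

7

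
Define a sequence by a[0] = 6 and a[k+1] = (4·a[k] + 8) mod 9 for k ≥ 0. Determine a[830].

1

Computing terms: a[0] = 6,  a[1] = 5,  a[2] = 1,  a[3] = 3,  a[4] = 2,  a[5] = 7,  a[6] = 0,  a[7] = 8,  a[8] = 4,  a[9] = 6.
Since a[9] = a[0] = 6, the sequence is periodic with period 9.
(830 - 0) mod 9 = 2, so a[830] = a[2] = 1.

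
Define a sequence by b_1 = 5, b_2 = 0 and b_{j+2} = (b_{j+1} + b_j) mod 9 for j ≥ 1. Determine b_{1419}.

5

b_1 = 5; b_2 = 0; b_3 = 5; b_4 = 5; b_5 = 1; b_6 = 6; b_7 = 7; b_8 = 4; b_9 = 2; b_{10} = 6; b_{11} = 8; b_{12} = 5; b_{13} = 4; b_{14} = 0; b_{15} = 4; b_{16} = 4; b_{17} = 8; b_{18} = 3; b_{19} = 2; b_{20} = 5; b_{21} = 7; b_{22} = 3; b_{23} = 1; b_{24} = 4; b_{25} = 5; b_{26} = 0.
Since (b_{25}, b_{26}) = (b_1, b_2) = (5, 0) (two consecutive terms determine the rest), the sequence is periodic with period 24.
So b_{1419} = b_{1 + ((1419-1) mod 24)} = b_3 = 5.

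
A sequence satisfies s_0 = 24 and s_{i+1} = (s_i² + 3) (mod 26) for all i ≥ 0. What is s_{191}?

Listing terms: s_0 = 24, s_1 = 7, s_2 = 0, s_3 = 3, s_4 = 12, s_5 = 17, s_6 = 6, s_7 = 13, s_8 = 16, s_9 = 25, s_{10} = 4, s_{11} = 19, s_{12} = 0.
Since s_{12} = s_2 = 0, the sequence is eventually periodic: after a pre-period of length 2 it cycles with period 10.
For i ≥ 2, s_i depends only on (i - 2) mod 10. (191 - 2) mod 10 = 9, so s_{191} = s_{11} = 19.

19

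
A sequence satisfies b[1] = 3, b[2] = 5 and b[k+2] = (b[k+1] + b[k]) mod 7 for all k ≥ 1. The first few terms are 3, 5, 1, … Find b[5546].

2

Computing terms: b[1] = 3,  b[2] = 5,  b[3] = 1,  b[4] = 6,  b[5] = 0,  b[6] = 6,  b[7] = 6,  b[8] = 5,  b[9] = 4,  b[10] = 2,  b[11] = 6,  b[12] = 1,  b[13] = 0,  b[14] = 1,  b[15] = 1,  b[16] = 2,  b[17] = 3,  b[18] = 5.
The sequence repeats with period 16.
So b[5546] = b[1 + ((5546-1) mod 16)] = b[10] = 2.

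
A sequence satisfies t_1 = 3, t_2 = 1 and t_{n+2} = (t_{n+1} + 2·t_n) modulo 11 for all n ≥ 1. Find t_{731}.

3

t_1 = 3,  t_2 = 1,  t_3 = 7,  t_4 = 9,  t_5 = 1,  t_6 = 8,  t_7 = 10,  t_8 = 4,  t_9 = 2,  t_{10} = 10,  t_{11} = 3,  t_{12} = 1.
The sequence repeats with period 10.
So t_{731} = t_{1 + ((731-1) mod 10)} = t_1 = 3.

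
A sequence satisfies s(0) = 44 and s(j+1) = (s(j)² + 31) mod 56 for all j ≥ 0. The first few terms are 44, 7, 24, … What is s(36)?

40

Listing terms: s(0) = 44, s(1) = 7, s(2) = 24, s(3) = 47, s(4) = 0, s(5) = 31, s(6) = 40, s(7) = 7.
Since s(7) = s(1) = 7, the sequence is eventually periodic: after a pre-period of length 1 it cycles with period 6.
For j ≥ 1, s(j) depends only on (j - 1) mod 6. (36 - 1) mod 6 = 5, so s(36) = s(6) = 40.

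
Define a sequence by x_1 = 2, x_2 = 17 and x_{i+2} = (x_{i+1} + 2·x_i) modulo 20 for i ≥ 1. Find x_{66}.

Computing terms: x_1 = 2,  x_2 = 17,  x_3 = 1,  x_4 = 15,  x_5 = 17,  x_6 = 7,  x_7 = 1,  x_8 = 15.
Since (x_7, x_8) = (x_3, x_4) = (1, 15) (two consecutive terms determine the rest), the sequence is eventually periodic: after a pre-period of length 2 it cycles with period 4.
For i ≥ 3, x_i depends only on (i - 3) mod 4. (66 - 3) mod 4 = 3, so x_{66} = x_6 = 7.

7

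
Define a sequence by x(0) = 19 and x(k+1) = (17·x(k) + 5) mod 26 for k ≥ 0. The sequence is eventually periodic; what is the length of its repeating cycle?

Listing terms: x(0) = 19,  x(1) = 16,  x(2) = 17,  x(3) = 8,  x(4) = 11,  x(5) = 10,  x(6) = 19.
Since x(6) = x(0) = 19, the sequence is periodic with period 6.

6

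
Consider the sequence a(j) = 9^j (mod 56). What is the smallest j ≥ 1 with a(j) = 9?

Computing terms: a(0) = 1, a(1) = 9, a(2) = 25, a(3) = 1.
The sequence repeats with period 3.
The value 9 first appears (with j ≥ 1) at a(1).

1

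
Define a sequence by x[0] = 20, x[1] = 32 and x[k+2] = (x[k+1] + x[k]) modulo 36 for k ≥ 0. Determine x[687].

24

x[0] = 20,  x[1] = 32,  x[2] = 16,  x[3] = 12,  x[4] = 28,  x[5] = 4,  x[6] = 32,  x[7] = 0,  x[8] = 32,  x[9] = 32,  x[10] = 28,  x[11] = 24,  x[12] = 16,  x[13] = 4,  x[14] = 20,  x[15] = 24,  x[16] = 8,  x[17] = 32,  x[18] = 4,  x[19] = 0,  x[20] = 4,  x[21] = 4,  x[22] = 8,  x[23] = 12,  x[24] = 20,  x[25] = 32.
Since (x[24], x[25]) = (x[0], x[1]) = (20, 32) (two consecutive terms determine the rest), the sequence is periodic with period 24.
(687 - 0) mod 24 = 15, so x[687] = x[15] = 24.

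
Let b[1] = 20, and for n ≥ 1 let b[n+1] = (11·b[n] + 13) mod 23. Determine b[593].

Listing terms: b[1] = 20,  b[2] = 3,  b[3] = 0,  b[4] = 13,  b[5] = 18,  b[6] = 4,  b[7] = 11,  b[8] = 19,  b[9] = 15,  b[10] = 17,  b[11] = 16,  b[12] = 5,  b[13] = 22,  b[14] = 2,  b[15] = 12,  b[16] = 7,  b[17] = 21,  b[18] = 14,  b[19] = 6,  b[20] = 10,  b[21] = 8,  b[22] = 9,  b[23] = 20.
Since b[23] = b[1] = 20, the sequence is periodic with period 22.
(593 - 1) mod 22 = 20, so b[593] = b[21] = 8.

8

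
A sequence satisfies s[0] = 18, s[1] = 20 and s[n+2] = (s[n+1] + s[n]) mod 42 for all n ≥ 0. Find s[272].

18

Computing terms: s[0] = 18; s[1] = 20; s[2] = 38; s[3] = 16; s[4] = 12; s[5] = 28; s[6] = 40; s[7] = 26; s[8] = 24; s[9] = 8; s[10] = 32; s[11] = 40; s[12] = 30; s[13] = 28; s[14] = 16; s[15] = 2; s[16] = 18; s[17] = 20.
The sequence repeats with period 16.
(272 - 0) mod 16 = 0, so s[272] = s[0] = 18.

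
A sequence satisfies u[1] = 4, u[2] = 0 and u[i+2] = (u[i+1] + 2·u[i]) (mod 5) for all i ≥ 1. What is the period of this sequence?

We have u[1] = 4,  u[2] = 0,  u[3] = 3,  u[4] = 3,  u[5] = 4,  u[6] = 0.
The sequence repeats with period 4.

4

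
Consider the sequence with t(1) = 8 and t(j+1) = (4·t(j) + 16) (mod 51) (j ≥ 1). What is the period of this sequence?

12

We have t(1) = 8, t(2) = 48, t(3) = 4, t(4) = 32, t(5) = 42, t(6) = 31, t(7) = 38, t(8) = 15, t(9) = 25, t(10) = 14, t(11) = 21, t(12) = 49, t(13) = 8.
Since t(13) = t(1) = 8, the sequence is periodic with period 12.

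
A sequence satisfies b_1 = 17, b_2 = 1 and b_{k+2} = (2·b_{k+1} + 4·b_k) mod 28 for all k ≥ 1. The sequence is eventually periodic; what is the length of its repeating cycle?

48

We have b_1 = 17,  b_2 = 1,  b_3 = 14,  b_4 = 4,  b_5 = 8,  b_6 = 4,  b_7 = 12,  b_8 = 12,  b_9 = 16,  b_{10} = 24,  b_{11} = 0,  b_{12} = 12,  b_{13} = 24,  b_{14} = 12,  b_{15} = 8,  b_{16} = 8,  b_{17} = 20,  b_{18} = 16,  b_{19} = 0,  b_{20} = 8,  b_{21} = 16,  b_{22} = 8,  b_{23} = 24,  b_{24} = 24,  b_{25} = 4,  b_{26} = 20,  b_{27} = 0,  b_{28} = 24,  b_{29} = 20,  b_{30} = 24,  b_{31} = 16,  b_{32} = 16,  b_{33} = 12,  b_{34} = 4,  b_{35} = 0,  b_{36} = 16,  b_{37} = 4,  b_{38} = 16,  b_{39} = 20,  b_{40} = 20,  b_{41} = 8,  b_{42} = 12,  b_{43} = 0,  b_{44} = 20,  b_{45} = 12,  b_{46} = 20,  b_{47} = 4,  b_{48} = 4,  b_{49} = 24,  b_{50} = 8,  b_{51} = 0,  b_{52} = 4,  b_{53} = 8.
Since (b_{52}, b_{53}) = (b_4, b_5) = (4, 8) (two consecutive terms determine the rest), the sequence is eventually periodic: after a pre-period of length 3 it cycles with period 48.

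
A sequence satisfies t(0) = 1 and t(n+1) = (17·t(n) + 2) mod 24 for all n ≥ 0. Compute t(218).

Listing terms: t(0) = 1, t(1) = 19, t(2) = 13, t(3) = 7, t(4) = 1.
The sequence repeats with period 4.
So t(218) = t(0 + ((218-0) mod 4)) = t(2) = 13.

13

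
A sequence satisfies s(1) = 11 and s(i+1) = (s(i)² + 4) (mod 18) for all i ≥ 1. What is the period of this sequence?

3

Listing terms: s(1) = 11, s(2) = 17, s(3) = 5, s(4) = 11.
Since s(4) = s(1) = 11, the sequence is periodic with period 3.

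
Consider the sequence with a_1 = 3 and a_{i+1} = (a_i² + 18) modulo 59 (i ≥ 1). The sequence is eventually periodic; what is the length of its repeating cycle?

11

a_1 = 3; a_2 = 27; a_3 = 39; a_4 = 5; a_5 = 43; a_6 = 38; a_7 = 46; a_8 = 10; a_9 = 0; a_{10} = 18; a_{11} = 47; a_{12} = 44; a_{13} = 7; a_{14} = 8; a_{15} = 23; a_{16} = 16; a_{17} = 38.
Since a_{17} = a_6 = 38, the sequence is eventually periodic: after a pre-period of length 5 it cycles with period 11.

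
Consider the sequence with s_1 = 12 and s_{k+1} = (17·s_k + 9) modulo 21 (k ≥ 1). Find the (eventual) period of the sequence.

Listing terms: s_1 = 12; s_2 = 3; s_3 = 18; s_4 = 0; s_5 = 9; s_6 = 15; s_7 = 12.
The sequence repeats with period 6.

6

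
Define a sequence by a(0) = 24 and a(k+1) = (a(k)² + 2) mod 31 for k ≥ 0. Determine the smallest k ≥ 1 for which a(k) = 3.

3

a(0) = 24; a(1) = 20; a(2) = 30; a(3) = 3; a(4) = 11; a(5) = 30.
Since a(5) = a(2) = 30, the sequence is eventually periodic: after a pre-period of length 2 it cycles with period 3.
The value 3 first appears (with k ≥ 1) at a(3).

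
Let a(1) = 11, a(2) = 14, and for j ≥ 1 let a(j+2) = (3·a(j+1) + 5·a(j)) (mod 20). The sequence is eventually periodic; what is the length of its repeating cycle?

Listing terms: a(1) = 11; a(2) = 14; a(3) = 17; a(4) = 1; a(5) = 8; a(6) = 9; a(7) = 7; a(8) = 6; a(9) = 13; a(10) = 9; a(11) = 12; a(12) = 1; a(13) = 3; a(14) = 14; a(15) = 17.
Since (a(14), a(15)) = (a(2), a(3)) = (14, 17) (two consecutive terms determine the rest), the sequence is eventually periodic: after a pre-period of length 1 it cycles with period 12.

12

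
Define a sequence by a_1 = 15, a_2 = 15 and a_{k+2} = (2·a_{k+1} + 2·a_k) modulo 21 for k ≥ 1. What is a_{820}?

3

Computing terms: a_1 = 15, a_2 = 15, a_3 = 18, a_4 = 3, a_5 = 0, a_6 = 6, a_7 = 12, a_8 = 15, a_9 = 12, a_{10} = 12, a_{11} = 6, a_{12} = 15, a_{13} = 0, a_{14} = 9, a_{15} = 18, a_{16} = 12, a_{17} = 18, a_{18} = 18, a_{19} = 9, a_{20} = 12, a_{21} = 0, a_{22} = 3, a_{23} = 6, a_{24} = 18, a_{25} = 6, a_{26} = 6, a_{27} = 3, a_{28} = 18, a_{29} = 0, a_{30} = 15, a_{31} = 9, a_{32} = 6, a_{33} = 9, a_{34} = 9, a_{35} = 15, a_{36} = 6, a_{37} = 0, a_{38} = 12, a_{39} = 3, a_{40} = 9, a_{41} = 3, a_{42} = 3, a_{43} = 12, a_{44} = 9, a_{45} = 0, a_{46} = 18, a_{47} = 15, a_{48} = 3, a_{49} = 15, a_{50} = 15.
The sequence repeats with period 48.
So a_{820} = a_{1 + ((820-1) mod 48)} = a_4 = 3.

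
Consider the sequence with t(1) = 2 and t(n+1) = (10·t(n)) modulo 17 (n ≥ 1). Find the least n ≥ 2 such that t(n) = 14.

We have t(1) = 2, t(2) = 3, t(3) = 13, t(4) = 11, t(5) = 8, t(6) = 12, t(7) = 1, t(8) = 10, t(9) = 15, t(10) = 14, t(11) = 4, t(12) = 6, t(13) = 9, t(14) = 5, t(15) = 16, t(16) = 7, t(17) = 2.
The sequence repeats with period 16.
The value 14 first appears (with n ≥ 2) at t(10).

10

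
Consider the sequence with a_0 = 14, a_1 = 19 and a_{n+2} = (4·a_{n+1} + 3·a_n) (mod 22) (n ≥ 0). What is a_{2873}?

13

Listing terms: a_0 = 14, a_1 = 19, a_2 = 8, a_3 = 1, a_4 = 6, a_5 = 5, a_6 = 16, a_7 = 13, a_8 = 12, a_9 = 21, a_{10} = 10, a_{11} = 15, a_{12} = 2, a_{13} = 9, a_{14} = 20, a_{15} = 19, a_{16} = 4, a_{17} = 7, a_{18} = 18, a_{19} = 5, a_{20} = 8, a_{21} = 3, a_{22} = 14, a_{23} = 21, a_{24} = 16, a_{25} = 17, a_{26} = 6, a_{27} = 9, a_{28} = 10, a_{29} = 1, a_{30} = 12, a_{31} = 7, a_{32} = 20, a_{33} = 13, a_{34} = 2, a_{35} = 3, a_{36} = 18, a_{37} = 15, a_{38} = 4, a_{39} = 17, a_{40} = 14, a_{41} = 19.
The sequence repeats with period 40.
(2873 - 0) mod 40 = 33, so a_{2873} = a_{33} = 13.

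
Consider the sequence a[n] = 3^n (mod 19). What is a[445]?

Computing terms: a[1] = 3,  a[2] = 9,  a[3] = 8,  a[4] = 5,  a[5] = 15,  a[6] = 7,  a[7] = 2,  a[8] = 6,  a[9] = 18,  a[10] = 16,  a[11] = 10,  a[12] = 11,  a[13] = 14,  a[14] = 4,  a[15] = 12,  a[16] = 17,  a[17] = 13,  a[18] = 1,  a[19] = 3.
The sequence repeats with period 18.
So a[445] = a[1 + ((445-1) mod 18)] = a[13] = 14.

14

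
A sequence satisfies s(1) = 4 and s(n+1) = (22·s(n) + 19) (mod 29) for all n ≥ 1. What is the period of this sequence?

14

Computing terms: s(1) = 4,  s(2) = 20,  s(3) = 24,  s(4) = 25,  s(5) = 18,  s(6) = 9,  s(7) = 14,  s(8) = 8,  s(9) = 21,  s(10) = 17,  s(11) = 16,  s(12) = 23,  s(13) = 3,  s(14) = 27,  s(15) = 4.
The sequence repeats with period 14.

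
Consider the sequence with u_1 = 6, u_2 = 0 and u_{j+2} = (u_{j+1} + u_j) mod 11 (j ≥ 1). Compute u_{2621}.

6

Listing terms: u_1 = 6,  u_2 = 0,  u_3 = 6,  u_4 = 6,  u_5 = 1,  u_6 = 7,  u_7 = 8,  u_8 = 4,  u_9 = 1,  u_{10} = 5,  u_{11} = 6,  u_{12} = 0.
The sequence repeats with period 10.
(2621 - 1) mod 10 = 0, so u_{2621} = u_1 = 6.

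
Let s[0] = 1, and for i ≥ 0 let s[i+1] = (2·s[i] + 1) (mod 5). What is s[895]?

0

Listing terms: s[0] = 1, s[1] = 3, s[2] = 2, s[3] = 0, s[4] = 1.
The sequence repeats with period 4.
So s[895] = s[0 + ((895-0) mod 4)] = s[3] = 0.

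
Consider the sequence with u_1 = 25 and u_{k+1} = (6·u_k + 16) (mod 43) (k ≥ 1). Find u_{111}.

We have u_1 = 25, u_2 = 37, u_3 = 23, u_4 = 25.
Since u_4 = u_1 = 25, the sequence is periodic with period 3.
So u_{111} = u_{1 + ((111-1) mod 3)} = u_3 = 23.

23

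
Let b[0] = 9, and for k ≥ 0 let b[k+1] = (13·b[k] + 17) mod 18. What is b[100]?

We have b[0] = 9, b[1] = 8, b[2] = 13, b[3] = 6, b[4] = 5, b[5] = 10, b[6] = 3, b[7] = 2, b[8] = 7, b[9] = 0, b[10] = 17, b[11] = 4, b[12] = 15, b[13] = 14, b[14] = 1, b[15] = 12, b[16] = 11, b[17] = 16, b[18] = 9.
Since b[18] = b[0] = 9, the sequence is periodic with period 18.
So b[100] = b[0 + ((100-0) mod 18)] = b[10] = 17.

17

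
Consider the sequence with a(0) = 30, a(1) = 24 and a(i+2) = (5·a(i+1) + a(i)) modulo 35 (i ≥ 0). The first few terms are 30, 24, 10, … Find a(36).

We have a(0) = 30,  a(1) = 24,  a(2) = 10,  a(3) = 4,  a(4) = 30,  a(5) = 14,  a(6) = 30,  a(7) = 24.
Since (a(6), a(7)) = (a(0), a(1)) = (30, 24) (two consecutive terms determine the rest), the sequence is periodic with period 6.
(36 - 0) mod 6 = 0, so a(36) = a(0) = 30.

30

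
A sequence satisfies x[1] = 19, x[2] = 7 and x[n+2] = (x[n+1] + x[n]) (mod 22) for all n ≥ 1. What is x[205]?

15

Listing terms: x[1] = 19; x[2] = 7; x[3] = 4; x[4] = 11; x[5] = 15; x[6] = 4; x[7] = 19; x[8] = 1; x[9] = 20; x[10] = 21; x[11] = 19; x[12] = 18; x[13] = 15; x[14] = 11; x[15] = 4; x[16] = 15; x[17] = 19; x[18] = 12; x[19] = 9; x[20] = 21; x[21] = 8; x[22] = 7; x[23] = 15; x[24] = 0; x[25] = 15; x[26] = 15; x[27] = 8; x[28] = 1; x[29] = 9; x[30] = 10; x[31] = 19; x[32] = 7.
The sequence repeats with period 30.
(205 - 1) mod 30 = 24, so x[205] = x[25] = 15.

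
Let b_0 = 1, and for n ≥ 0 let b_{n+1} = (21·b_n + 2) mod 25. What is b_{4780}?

Listing terms: b_0 = 1; b_1 = 23; b_2 = 10; b_3 = 12; b_4 = 4; b_5 = 11; b_6 = 8; b_7 = 20; b_8 = 22; b_9 = 14; b_{10} = 21; b_{11} = 18; b_{12} = 5; b_{13} = 7; b_{14} = 24; b_{15} = 6; b_{16} = 3; b_{17} = 15; b_{18} = 17; b_{19} = 9; b_{20} = 16; b_{21} = 13; b_{22} = 0; b_{23} = 2; b_{24} = 19; b_{25} = 1.
Since b_{25} = b_0 = 1, the sequence is periodic with period 25.
So b_{4780} = b_{0 + ((4780-0) mod 25)} = b_5 = 11.

11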